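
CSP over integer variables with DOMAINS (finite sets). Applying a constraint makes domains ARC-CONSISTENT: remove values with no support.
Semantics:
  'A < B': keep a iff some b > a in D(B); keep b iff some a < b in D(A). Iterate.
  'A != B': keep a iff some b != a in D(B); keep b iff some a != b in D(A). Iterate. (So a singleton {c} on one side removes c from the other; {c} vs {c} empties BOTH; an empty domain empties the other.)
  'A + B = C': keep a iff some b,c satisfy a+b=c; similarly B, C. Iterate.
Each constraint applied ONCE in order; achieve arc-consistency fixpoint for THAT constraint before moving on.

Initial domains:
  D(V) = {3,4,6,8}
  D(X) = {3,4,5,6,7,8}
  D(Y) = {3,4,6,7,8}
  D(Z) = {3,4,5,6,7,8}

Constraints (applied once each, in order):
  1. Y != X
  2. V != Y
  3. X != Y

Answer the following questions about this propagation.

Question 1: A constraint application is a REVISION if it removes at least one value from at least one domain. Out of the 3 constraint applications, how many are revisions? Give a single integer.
Answer: 0

Derivation:
Constraint 1 (Y != X) on D(Y)={3,4,6,7,8} D(X)={3,4,5,6,7,8}: no change => not a revision
Constraint 2 (V != Y) on D(V)={3,4,6,8} D(Y)={3,4,6,7,8}: no change => not a revision
Constraint 3 (X != Y) on D(X)={3,4,5,6,7,8} D(Y)={3,4,6,7,8}: no change => not a revision
Total revisions = 0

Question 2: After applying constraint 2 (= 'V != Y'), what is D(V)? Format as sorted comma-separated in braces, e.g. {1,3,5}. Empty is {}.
Constraint 1 (Y != X) on D(Y)={3,4,6,7,8} D(X)={3,4,5,6,7,8}: no change
Constraint 2 (V != Y) on D(V)={3,4,6,8} D(Y)={3,4,6,7,8}: no change
So after constraint 2: D(V) = {3,4,6,8}

Answer: {3,4,6,8}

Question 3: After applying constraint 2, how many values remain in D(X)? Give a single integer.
Answer: 6

Derivation:
Constraint 1 (Y != X) on D(Y)={3,4,6,7,8} D(X)={3,4,5,6,7,8}: no change
Constraint 2 (V != Y) on D(V)={3,4,6,8} D(Y)={3,4,6,7,8}: no change
So after constraint 2: D(X)={3,4,5,6,7,8}, size = 6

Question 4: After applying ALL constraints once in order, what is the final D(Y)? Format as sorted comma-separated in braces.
Answer: {3,4,6,7,8}

Derivation:
Constraint 1 (Y != X) on D(Y)={3,4,6,7,8} D(X)={3,4,5,6,7,8}: no change
Constraint 2 (V != Y) on D(V)={3,4,6,8} D(Y)={3,4,6,7,8}: no change
Constraint 3 (X != Y) on D(X)={3,4,5,6,7,8} D(Y)={3,4,6,7,8}: no change
So after all 3 constraints: D(Y) = {3,4,6,7,8}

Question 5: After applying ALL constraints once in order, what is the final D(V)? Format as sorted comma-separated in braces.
Answer: {3,4,6,8}

Derivation:
Constraint 1 (Y != X) on D(Y)={3,4,6,7,8} D(X)={3,4,5,6,7,8}: no change
Constraint 2 (V != Y) on D(V)={3,4,6,8} D(Y)={3,4,6,7,8}: no change
Constraint 3 (X != Y) on D(X)={3,4,5,6,7,8} D(Y)={3,4,6,7,8}: no change
So after all 3 constraints: D(V) = {3,4,6,8}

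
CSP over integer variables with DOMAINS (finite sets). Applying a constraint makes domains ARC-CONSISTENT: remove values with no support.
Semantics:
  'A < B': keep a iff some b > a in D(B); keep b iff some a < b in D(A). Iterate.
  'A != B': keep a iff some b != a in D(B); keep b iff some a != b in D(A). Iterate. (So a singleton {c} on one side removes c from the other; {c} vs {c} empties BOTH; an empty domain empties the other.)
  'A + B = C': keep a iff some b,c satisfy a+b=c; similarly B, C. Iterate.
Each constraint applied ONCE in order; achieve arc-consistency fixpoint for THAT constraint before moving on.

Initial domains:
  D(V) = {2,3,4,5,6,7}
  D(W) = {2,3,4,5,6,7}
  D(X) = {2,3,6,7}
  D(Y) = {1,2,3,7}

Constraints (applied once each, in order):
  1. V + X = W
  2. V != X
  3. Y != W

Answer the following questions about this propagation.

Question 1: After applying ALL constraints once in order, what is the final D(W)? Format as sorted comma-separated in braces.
Constraint 1 (V + X = W) on D(V)={2,3,4,5,6,7} D(X)={2,3,6,7} D(W)={2,3,4,5,6,7}: V {2,3,4,5,6,7}->{2,3,4,5}; X {2,3,6,7}->{2,3}; W {2,3,4,5,6,7}->{4,5,6,7}
Constraint 2 (V != X) on D(V)={2,3,4,5} D(X)={2,3}: no change
Constraint 3 (Y != W) on D(Y)={1,2,3,7} D(W)={4,5,6,7}: no change
So after all 3 constraints: D(W) = {4,5,6,7}

Answer: {4,5,6,7}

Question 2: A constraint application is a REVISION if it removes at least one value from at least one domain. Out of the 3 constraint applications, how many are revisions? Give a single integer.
Answer: 1

Derivation:
Constraint 1 (V + X = W) on D(V)={2,3,4,5,6,7} D(X)={2,3,6,7} D(W)={2,3,4,5,6,7}: V {2,3,4,5,6,7}->{2,3,4,5}; X {2,3,6,7}->{2,3}; W {2,3,4,5,6,7}->{4,5,6,7} => REVISION
Constraint 2 (V != X) on D(V)={2,3,4,5} D(X)={2,3}: no change => not a revision
Constraint 3 (Y != W) on D(Y)={1,2,3,7} D(W)={4,5,6,7}: no change => not a revision
Total revisions = 1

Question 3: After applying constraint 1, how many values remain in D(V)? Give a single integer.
Constraint 1 (V + X = W) on D(V)={2,3,4,5,6,7} D(X)={2,3,6,7} D(W)={2,3,4,5,6,7}: V {2,3,4,5,6,7}->{2,3,4,5}; X {2,3,6,7}->{2,3}; W {2,3,4,5,6,7}->{4,5,6,7}
So after constraint 1: D(V)={2,3,4,5}, size = 4

Answer: 4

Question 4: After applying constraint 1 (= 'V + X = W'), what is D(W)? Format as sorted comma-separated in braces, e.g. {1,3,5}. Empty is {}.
Answer: {4,5,6,7}

Derivation:
Constraint 1 (V + X = W) on D(V)={2,3,4,5,6,7} D(X)={2,3,6,7} D(W)={2,3,4,5,6,7}: V {2,3,4,5,6,7}->{2,3,4,5}; X {2,3,6,7}->{2,3}; W {2,3,4,5,6,7}->{4,5,6,7}
So after constraint 1: D(W) = {4,5,6,7}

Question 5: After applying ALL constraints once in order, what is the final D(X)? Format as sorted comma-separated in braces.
Answer: {2,3}

Derivation:
Constraint 1 (V + X = W) on D(V)={2,3,4,5,6,7} D(X)={2,3,6,7} D(W)={2,3,4,5,6,7}: V {2,3,4,5,6,7}->{2,3,4,5}; X {2,3,6,7}->{2,3}; W {2,3,4,5,6,7}->{4,5,6,7}
Constraint 2 (V != X) on D(V)={2,3,4,5} D(X)={2,3}: no change
Constraint 3 (Y != W) on D(Y)={1,2,3,7} D(W)={4,5,6,7}: no change
So after all 3 constraints: D(X) = {2,3}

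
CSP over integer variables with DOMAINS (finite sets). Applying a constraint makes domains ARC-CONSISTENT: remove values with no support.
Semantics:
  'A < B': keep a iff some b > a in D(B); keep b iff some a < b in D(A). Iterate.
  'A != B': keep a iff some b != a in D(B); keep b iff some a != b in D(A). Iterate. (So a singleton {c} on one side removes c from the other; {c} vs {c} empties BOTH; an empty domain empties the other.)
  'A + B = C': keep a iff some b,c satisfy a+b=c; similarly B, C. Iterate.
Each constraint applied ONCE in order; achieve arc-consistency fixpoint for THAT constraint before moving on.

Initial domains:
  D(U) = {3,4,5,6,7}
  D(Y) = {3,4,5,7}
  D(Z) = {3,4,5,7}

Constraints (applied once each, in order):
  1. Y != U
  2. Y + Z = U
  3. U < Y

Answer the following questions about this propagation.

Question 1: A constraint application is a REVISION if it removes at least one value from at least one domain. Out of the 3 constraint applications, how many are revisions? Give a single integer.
Answer: 2

Derivation:
Constraint 1 (Y != U) on D(Y)={3,4,5,7} D(U)={3,4,5,6,7}: no change => not a revision
Constraint 2 (Y + Z = U) on D(Y)={3,4,5,7} D(Z)={3,4,5,7} D(U)={3,4,5,6,7}: Y {3,4,5,7}->{3,4}; Z {3,4,5,7}->{3,4}; U {3,4,5,6,7}->{6,7} => REVISION
Constraint 3 (U < Y) on D(U)={6,7} D(Y)={3,4}: U {6,7}->{}; Y {3,4}->{} => REVISION
Total revisions = 2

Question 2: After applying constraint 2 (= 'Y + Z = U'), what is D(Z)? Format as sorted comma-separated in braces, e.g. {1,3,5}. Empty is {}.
Answer: {3,4}

Derivation:
Constraint 1 (Y != U) on D(Y)={3,4,5,7} D(U)={3,4,5,6,7}: no change
Constraint 2 (Y + Z = U) on D(Y)={3,4,5,7} D(Z)={3,4,5,7} D(U)={3,4,5,6,7}: Y {3,4,5,7}->{3,4}; Z {3,4,5,7}->{3,4}; U {3,4,5,6,7}->{6,7}
So after constraint 2: D(Z) = {3,4}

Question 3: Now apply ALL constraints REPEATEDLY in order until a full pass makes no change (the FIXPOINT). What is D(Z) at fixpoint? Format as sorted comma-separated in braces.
Answer: {}

Derivation:
pass 0 (initial): D(Z)={3,4,5,7}
pass 1: U {3,4,5,6,7}->{}; Y {3,4,5,7}->{}; Z {3,4,5,7}->{3,4}
pass 2: Z {3,4}->{}
pass 3: no change
Fixpoint after 3 passes: D(Z) = {}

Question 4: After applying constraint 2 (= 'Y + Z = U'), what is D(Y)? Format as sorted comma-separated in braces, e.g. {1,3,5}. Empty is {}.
Answer: {3,4}

Derivation:
Constraint 1 (Y != U) on D(Y)={3,4,5,7} D(U)={3,4,5,6,7}: no change
Constraint 2 (Y + Z = U) on D(Y)={3,4,5,7} D(Z)={3,4,5,7} D(U)={3,4,5,6,7}: Y {3,4,5,7}->{3,4}; Z {3,4,5,7}->{3,4}; U {3,4,5,6,7}->{6,7}
So after constraint 2: D(Y) = {3,4}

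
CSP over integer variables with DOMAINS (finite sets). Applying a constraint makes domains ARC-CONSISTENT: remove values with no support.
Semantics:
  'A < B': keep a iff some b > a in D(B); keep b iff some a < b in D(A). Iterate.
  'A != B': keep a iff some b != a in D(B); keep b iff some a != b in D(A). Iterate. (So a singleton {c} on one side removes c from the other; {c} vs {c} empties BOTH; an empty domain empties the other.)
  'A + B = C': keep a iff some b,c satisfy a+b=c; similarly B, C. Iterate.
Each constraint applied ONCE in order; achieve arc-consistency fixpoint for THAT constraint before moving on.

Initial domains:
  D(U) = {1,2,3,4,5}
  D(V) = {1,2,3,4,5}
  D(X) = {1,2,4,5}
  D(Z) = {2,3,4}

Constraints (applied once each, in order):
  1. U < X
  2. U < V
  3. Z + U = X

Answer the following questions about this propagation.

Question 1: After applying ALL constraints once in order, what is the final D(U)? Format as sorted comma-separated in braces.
Constraint 1 (U < X) on D(U)={1,2,3,4,5} D(X)={1,2,4,5}: U {1,2,3,4,5}->{1,2,3,4}; X {1,2,4,5}->{2,4,5}
Constraint 2 (U < V) on D(U)={1,2,3,4} D(V)={1,2,3,4,5}: V {1,2,3,4,5}->{2,3,4,5}
Constraint 3 (Z + U = X) on D(Z)={2,3,4} D(U)={1,2,3,4} D(X)={2,4,5}: U {1,2,3,4}->{1,2,3}; X {2,4,5}->{4,5}
So after all 3 constraints: D(U) = {1,2,3}

Answer: {1,2,3}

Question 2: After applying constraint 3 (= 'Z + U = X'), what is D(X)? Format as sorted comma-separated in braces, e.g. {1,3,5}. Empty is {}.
Constraint 1 (U < X) on D(U)={1,2,3,4,5} D(X)={1,2,4,5}: U {1,2,3,4,5}->{1,2,3,4}; X {1,2,4,5}->{2,4,5}
Constraint 2 (U < V) on D(U)={1,2,3,4} D(V)={1,2,3,4,5}: V {1,2,3,4,5}->{2,3,4,5}
Constraint 3 (Z + U = X) on D(Z)={2,3,4} D(U)={1,2,3,4} D(X)={2,4,5}: U {1,2,3,4}->{1,2,3}; X {2,4,5}->{4,5}
So after constraint 3: D(X) = {4,5}

Answer: {4,5}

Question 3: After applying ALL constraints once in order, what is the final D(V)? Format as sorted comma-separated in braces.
Answer: {2,3,4,5}

Derivation:
Constraint 1 (U < X) on D(U)={1,2,3,4,5} D(X)={1,2,4,5}: U {1,2,3,4,5}->{1,2,3,4}; X {1,2,4,5}->{2,4,5}
Constraint 2 (U < V) on D(U)={1,2,3,4} D(V)={1,2,3,4,5}: V {1,2,3,4,5}->{2,3,4,5}
Constraint 3 (Z + U = X) on D(Z)={2,3,4} D(U)={1,2,3,4} D(X)={2,4,5}: U {1,2,3,4}->{1,2,3}; X {2,4,5}->{4,5}
So after all 3 constraints: D(V) = {2,3,4,5}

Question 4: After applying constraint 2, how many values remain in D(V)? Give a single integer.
Answer: 4

Derivation:
Constraint 1 (U < X) on D(U)={1,2,3,4,5} D(X)={1,2,4,5}: U {1,2,3,4,5}->{1,2,3,4}; X {1,2,4,5}->{2,4,5}
Constraint 2 (U < V) on D(U)={1,2,3,4} D(V)={1,2,3,4,5}: V {1,2,3,4,5}->{2,3,4,5}
So after constraint 2: D(V)={2,3,4,5}, size = 4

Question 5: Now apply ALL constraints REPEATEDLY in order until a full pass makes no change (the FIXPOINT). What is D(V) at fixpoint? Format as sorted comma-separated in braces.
Answer: {2,3,4,5}

Derivation:
pass 0 (initial): D(V)={1,2,3,4,5}
pass 1: U {1,2,3,4,5}->{1,2,3}; V {1,2,3,4,5}->{2,3,4,5}; X {1,2,4,5}->{4,5}
pass 2: no change
Fixpoint after 2 passes: D(V) = {2,3,4,5}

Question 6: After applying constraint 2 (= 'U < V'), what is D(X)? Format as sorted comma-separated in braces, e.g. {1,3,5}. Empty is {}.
Answer: {2,4,5}

Derivation:
Constraint 1 (U < X) on D(U)={1,2,3,4,5} D(X)={1,2,4,5}: U {1,2,3,4,5}->{1,2,3,4}; X {1,2,4,5}->{2,4,5}
Constraint 2 (U < V) on D(U)={1,2,3,4} D(V)={1,2,3,4,5}: V {1,2,3,4,5}->{2,3,4,5}
So after constraint 2: D(X) = {2,4,5}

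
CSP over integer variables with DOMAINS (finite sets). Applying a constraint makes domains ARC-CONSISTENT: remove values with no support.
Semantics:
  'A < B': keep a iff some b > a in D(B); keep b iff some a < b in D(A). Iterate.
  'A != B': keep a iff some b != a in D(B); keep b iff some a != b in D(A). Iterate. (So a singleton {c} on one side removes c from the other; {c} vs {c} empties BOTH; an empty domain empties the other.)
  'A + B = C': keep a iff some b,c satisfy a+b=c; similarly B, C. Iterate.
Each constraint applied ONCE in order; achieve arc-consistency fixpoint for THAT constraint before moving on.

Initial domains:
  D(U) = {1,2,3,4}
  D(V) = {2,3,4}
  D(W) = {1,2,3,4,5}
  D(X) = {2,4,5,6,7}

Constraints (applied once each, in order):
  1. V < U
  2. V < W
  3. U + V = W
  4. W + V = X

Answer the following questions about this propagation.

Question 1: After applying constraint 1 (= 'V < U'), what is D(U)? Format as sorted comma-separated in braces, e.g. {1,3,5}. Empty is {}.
Answer: {3,4}

Derivation:
Constraint 1 (V < U) on D(V)={2,3,4} D(U)={1,2,3,4}: V {2,3,4}->{2,3}; U {1,2,3,4}->{3,4}
So after constraint 1: D(U) = {3,4}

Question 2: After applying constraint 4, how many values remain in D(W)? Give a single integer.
Constraint 1 (V < U) on D(V)={2,3,4} D(U)={1,2,3,4}: V {2,3,4}->{2,3}; U {1,2,3,4}->{3,4}
Constraint 2 (V < W) on D(V)={2,3} D(W)={1,2,3,4,5}: W {1,2,3,4,5}->{3,4,5}
Constraint 3 (U + V = W) on D(U)={3,4} D(V)={2,3} D(W)={3,4,5}: U {3,4}->{3}; V {2,3}->{2}; W {3,4,5}->{5}
Constraint 4 (W + V = X) on D(W)={5} D(V)={2} D(X)={2,4,5,6,7}: X {2,4,5,6,7}->{7}
So after constraint 4: D(W)={5}, size = 1

Answer: 1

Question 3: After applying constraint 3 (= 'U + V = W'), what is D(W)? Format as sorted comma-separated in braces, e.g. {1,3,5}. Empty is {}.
Answer: {5}

Derivation:
Constraint 1 (V < U) on D(V)={2,3,4} D(U)={1,2,3,4}: V {2,3,4}->{2,3}; U {1,2,3,4}->{3,4}
Constraint 2 (V < W) on D(V)={2,3} D(W)={1,2,3,4,5}: W {1,2,3,4,5}->{3,4,5}
Constraint 3 (U + V = W) on D(U)={3,4} D(V)={2,3} D(W)={3,4,5}: U {3,4}->{3}; V {2,3}->{2}; W {3,4,5}->{5}
So after constraint 3: D(W) = {5}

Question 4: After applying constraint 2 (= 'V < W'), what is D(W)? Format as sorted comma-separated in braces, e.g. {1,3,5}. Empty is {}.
Constraint 1 (V < U) on D(V)={2,3,4} D(U)={1,2,3,4}: V {2,3,4}->{2,3}; U {1,2,3,4}->{3,4}
Constraint 2 (V < W) on D(V)={2,3} D(W)={1,2,3,4,5}: W {1,2,3,4,5}->{3,4,5}
So after constraint 2: D(W) = {3,4,5}

Answer: {3,4,5}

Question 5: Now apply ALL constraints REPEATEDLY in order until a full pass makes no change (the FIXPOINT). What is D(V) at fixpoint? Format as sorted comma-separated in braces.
pass 0 (initial): D(V)={2,3,4}
pass 1: U {1,2,3,4}->{3}; V {2,3,4}->{2}; W {1,2,3,4,5}->{5}; X {2,4,5,6,7}->{7}
pass 2: no change
Fixpoint after 2 passes: D(V) = {2}

Answer: {2}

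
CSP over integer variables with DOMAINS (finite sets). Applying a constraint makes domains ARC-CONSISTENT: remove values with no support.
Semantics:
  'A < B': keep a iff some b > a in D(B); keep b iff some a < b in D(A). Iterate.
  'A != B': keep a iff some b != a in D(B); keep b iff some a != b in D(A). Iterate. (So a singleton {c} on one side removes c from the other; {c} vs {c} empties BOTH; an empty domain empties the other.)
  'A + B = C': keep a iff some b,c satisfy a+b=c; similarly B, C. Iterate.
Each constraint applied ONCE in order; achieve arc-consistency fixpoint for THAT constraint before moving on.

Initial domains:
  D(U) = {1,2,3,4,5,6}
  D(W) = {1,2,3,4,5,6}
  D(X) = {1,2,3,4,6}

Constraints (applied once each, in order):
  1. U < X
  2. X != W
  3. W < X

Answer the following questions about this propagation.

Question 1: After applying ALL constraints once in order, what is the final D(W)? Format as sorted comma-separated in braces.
Answer: {1,2,3,4,5}

Derivation:
Constraint 1 (U < X) on D(U)={1,2,3,4,5,6} D(X)={1,2,3,4,6}: U {1,2,3,4,5,6}->{1,2,3,4,5}; X {1,2,3,4,6}->{2,3,4,6}
Constraint 2 (X != W) on D(X)={2,3,4,6} D(W)={1,2,3,4,5,6}: no change
Constraint 3 (W < X) on D(W)={1,2,3,4,5,6} D(X)={2,3,4,6}: W {1,2,3,4,5,6}->{1,2,3,4,5}
So after all 3 constraints: D(W) = {1,2,3,4,5}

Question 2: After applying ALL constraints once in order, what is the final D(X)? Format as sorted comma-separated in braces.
Answer: {2,3,4,6}

Derivation:
Constraint 1 (U < X) on D(U)={1,2,3,4,5,6} D(X)={1,2,3,4,6}: U {1,2,3,4,5,6}->{1,2,3,4,5}; X {1,2,3,4,6}->{2,3,4,6}
Constraint 2 (X != W) on D(X)={2,3,4,6} D(W)={1,2,3,4,5,6}: no change
Constraint 3 (W < X) on D(W)={1,2,3,4,5,6} D(X)={2,3,4,6}: W {1,2,3,4,5,6}->{1,2,3,4,5}
So after all 3 constraints: D(X) = {2,3,4,6}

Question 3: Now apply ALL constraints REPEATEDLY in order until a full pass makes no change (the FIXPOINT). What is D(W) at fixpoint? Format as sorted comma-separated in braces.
Answer: {1,2,3,4,5}

Derivation:
pass 0 (initial): D(W)={1,2,3,4,5,6}
pass 1: U {1,2,3,4,5,6}->{1,2,3,4,5}; W {1,2,3,4,5,6}->{1,2,3,4,5}; X {1,2,3,4,6}->{2,3,4,6}
pass 2: no change
Fixpoint after 2 passes: D(W) = {1,2,3,4,5}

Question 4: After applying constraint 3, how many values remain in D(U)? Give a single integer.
Answer: 5

Derivation:
Constraint 1 (U < X) on D(U)={1,2,3,4,5,6} D(X)={1,2,3,4,6}: U {1,2,3,4,5,6}->{1,2,3,4,5}; X {1,2,3,4,6}->{2,3,4,6}
Constraint 2 (X != W) on D(X)={2,3,4,6} D(W)={1,2,3,4,5,6}: no change
Constraint 3 (W < X) on D(W)={1,2,3,4,5,6} D(X)={2,3,4,6}: W {1,2,3,4,5,6}->{1,2,3,4,5}
So after constraint 3: D(U)={1,2,3,4,5}, size = 5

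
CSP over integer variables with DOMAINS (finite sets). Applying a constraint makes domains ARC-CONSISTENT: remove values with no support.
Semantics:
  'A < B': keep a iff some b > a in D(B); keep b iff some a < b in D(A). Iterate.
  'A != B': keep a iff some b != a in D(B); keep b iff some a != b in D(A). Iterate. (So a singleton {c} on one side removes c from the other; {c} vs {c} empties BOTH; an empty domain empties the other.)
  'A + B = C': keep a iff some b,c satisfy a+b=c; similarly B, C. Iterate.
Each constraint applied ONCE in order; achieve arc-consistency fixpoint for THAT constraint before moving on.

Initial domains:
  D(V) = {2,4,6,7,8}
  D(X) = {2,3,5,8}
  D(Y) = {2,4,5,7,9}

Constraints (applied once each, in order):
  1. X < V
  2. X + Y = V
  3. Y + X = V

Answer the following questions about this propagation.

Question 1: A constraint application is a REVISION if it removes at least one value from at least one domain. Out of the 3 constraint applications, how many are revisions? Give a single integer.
Constraint 1 (X < V) on D(X)={2,3,5,8} D(V)={2,4,6,7,8}: X {2,3,5,8}->{2,3,5}; V {2,4,6,7,8}->{4,6,7,8} => REVISION
Constraint 2 (X + Y = V) on D(X)={2,3,5} D(Y)={2,4,5,7,9} D(V)={4,6,7,8}: Y {2,4,5,7,9}->{2,4,5} => REVISION
Constraint 3 (Y + X = V) on D(Y)={2,4,5} D(X)={2,3,5} D(V)={4,6,7,8}: no change => not a revision
Total revisions = 2

Answer: 2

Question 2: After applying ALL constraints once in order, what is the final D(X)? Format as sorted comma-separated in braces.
Constraint 1 (X < V) on D(X)={2,3,5,8} D(V)={2,4,6,7,8}: X {2,3,5,8}->{2,3,5}; V {2,4,6,7,8}->{4,6,7,8}
Constraint 2 (X + Y = V) on D(X)={2,3,5} D(Y)={2,4,5,7,9} D(V)={4,6,7,8}: Y {2,4,5,7,9}->{2,4,5}
Constraint 3 (Y + X = V) on D(Y)={2,4,5} D(X)={2,3,5} D(V)={4,6,7,8}: no change
So after all 3 constraints: D(X) = {2,3,5}

Answer: {2,3,5}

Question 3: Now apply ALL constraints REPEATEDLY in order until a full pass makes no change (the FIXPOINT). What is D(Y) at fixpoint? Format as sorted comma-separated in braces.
Answer: {2,4,5}

Derivation:
pass 0 (initial): D(Y)={2,4,5,7,9}
pass 1: V {2,4,6,7,8}->{4,6,7,8}; X {2,3,5,8}->{2,3,5}; Y {2,4,5,7,9}->{2,4,5}
pass 2: no change
Fixpoint after 2 passes: D(Y) = {2,4,5}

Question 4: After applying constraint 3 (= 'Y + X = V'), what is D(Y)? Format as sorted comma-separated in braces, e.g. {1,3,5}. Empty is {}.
Answer: {2,4,5}

Derivation:
Constraint 1 (X < V) on D(X)={2,3,5,8} D(V)={2,4,6,7,8}: X {2,3,5,8}->{2,3,5}; V {2,4,6,7,8}->{4,6,7,8}
Constraint 2 (X + Y = V) on D(X)={2,3,5} D(Y)={2,4,5,7,9} D(V)={4,6,7,8}: Y {2,4,5,7,9}->{2,4,5}
Constraint 3 (Y + X = V) on D(Y)={2,4,5} D(X)={2,3,5} D(V)={4,6,7,8}: no change
So after constraint 3: D(Y) = {2,4,5}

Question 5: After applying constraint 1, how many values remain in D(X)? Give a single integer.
Answer: 3

Derivation:
Constraint 1 (X < V) on D(X)={2,3,5,8} D(V)={2,4,6,7,8}: X {2,3,5,8}->{2,3,5}; V {2,4,6,7,8}->{4,6,7,8}
So after constraint 1: D(X)={2,3,5}, size = 3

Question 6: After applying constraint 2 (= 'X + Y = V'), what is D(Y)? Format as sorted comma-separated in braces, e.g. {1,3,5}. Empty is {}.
Answer: {2,4,5}

Derivation:
Constraint 1 (X < V) on D(X)={2,3,5,8} D(V)={2,4,6,7,8}: X {2,3,5,8}->{2,3,5}; V {2,4,6,7,8}->{4,6,7,8}
Constraint 2 (X + Y = V) on D(X)={2,3,5} D(Y)={2,4,5,7,9} D(V)={4,6,7,8}: Y {2,4,5,7,9}->{2,4,5}
So after constraint 2: D(Y) = {2,4,5}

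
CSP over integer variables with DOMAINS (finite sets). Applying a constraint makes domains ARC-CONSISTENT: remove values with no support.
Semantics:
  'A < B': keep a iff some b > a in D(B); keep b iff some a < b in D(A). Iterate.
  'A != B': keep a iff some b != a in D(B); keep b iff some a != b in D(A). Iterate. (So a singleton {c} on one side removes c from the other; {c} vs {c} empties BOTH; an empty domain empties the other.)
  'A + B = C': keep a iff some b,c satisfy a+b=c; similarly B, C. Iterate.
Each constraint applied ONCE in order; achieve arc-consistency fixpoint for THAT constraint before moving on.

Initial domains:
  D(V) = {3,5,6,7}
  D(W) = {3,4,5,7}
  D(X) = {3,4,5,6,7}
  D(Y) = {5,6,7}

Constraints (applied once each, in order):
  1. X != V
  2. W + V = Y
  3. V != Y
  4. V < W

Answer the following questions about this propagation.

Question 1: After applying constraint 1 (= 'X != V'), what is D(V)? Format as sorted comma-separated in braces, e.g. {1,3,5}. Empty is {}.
Answer: {3,5,6,7}

Derivation:
Constraint 1 (X != V) on D(X)={3,4,5,6,7} D(V)={3,5,6,7}: no change
So after constraint 1: D(V) = {3,5,6,7}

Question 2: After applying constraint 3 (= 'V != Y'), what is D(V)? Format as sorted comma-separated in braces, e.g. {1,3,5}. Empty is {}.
Constraint 1 (X != V) on D(X)={3,4,5,6,7} D(V)={3,5,6,7}: no change
Constraint 2 (W + V = Y) on D(W)={3,4,5,7} D(V)={3,5,6,7} D(Y)={5,6,7}: W {3,4,5,7}->{3,4}; V {3,5,6,7}->{3}; Y {5,6,7}->{6,7}
Constraint 3 (V != Y) on D(V)={3} D(Y)={6,7}: no change
So after constraint 3: D(V) = {3}

Answer: {3}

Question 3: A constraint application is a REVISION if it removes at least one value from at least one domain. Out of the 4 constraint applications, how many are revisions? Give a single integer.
Constraint 1 (X != V) on D(X)={3,4,5,6,7} D(V)={3,5,6,7}: no change => not a revision
Constraint 2 (W + V = Y) on D(W)={3,4,5,7} D(V)={3,5,6,7} D(Y)={5,6,7}: W {3,4,5,7}->{3,4}; V {3,5,6,7}->{3}; Y {5,6,7}->{6,7} => REVISION
Constraint 3 (V != Y) on D(V)={3} D(Y)={6,7}: no change => not a revision
Constraint 4 (V < W) on D(V)={3} D(W)={3,4}: W {3,4}->{4} => REVISION
Total revisions = 2

Answer: 2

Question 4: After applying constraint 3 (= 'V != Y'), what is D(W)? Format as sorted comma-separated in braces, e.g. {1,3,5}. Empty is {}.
Constraint 1 (X != V) on D(X)={3,4,5,6,7} D(V)={3,5,6,7}: no change
Constraint 2 (W + V = Y) on D(W)={3,4,5,7} D(V)={3,5,6,7} D(Y)={5,6,7}: W {3,4,5,7}->{3,4}; V {3,5,6,7}->{3}; Y {5,6,7}->{6,7}
Constraint 3 (V != Y) on D(V)={3} D(Y)={6,7}: no change
So after constraint 3: D(W) = {3,4}

Answer: {3,4}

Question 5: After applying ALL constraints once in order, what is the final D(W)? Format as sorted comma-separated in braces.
Answer: {4}

Derivation:
Constraint 1 (X != V) on D(X)={3,4,5,6,7} D(V)={3,5,6,7}: no change
Constraint 2 (W + V = Y) on D(W)={3,4,5,7} D(V)={3,5,6,7} D(Y)={5,6,7}: W {3,4,5,7}->{3,4}; V {3,5,6,7}->{3}; Y {5,6,7}->{6,7}
Constraint 3 (V != Y) on D(V)={3} D(Y)={6,7}: no change
Constraint 4 (V < W) on D(V)={3} D(W)={3,4}: W {3,4}->{4}
So after all 4 constraints: D(W) = {4}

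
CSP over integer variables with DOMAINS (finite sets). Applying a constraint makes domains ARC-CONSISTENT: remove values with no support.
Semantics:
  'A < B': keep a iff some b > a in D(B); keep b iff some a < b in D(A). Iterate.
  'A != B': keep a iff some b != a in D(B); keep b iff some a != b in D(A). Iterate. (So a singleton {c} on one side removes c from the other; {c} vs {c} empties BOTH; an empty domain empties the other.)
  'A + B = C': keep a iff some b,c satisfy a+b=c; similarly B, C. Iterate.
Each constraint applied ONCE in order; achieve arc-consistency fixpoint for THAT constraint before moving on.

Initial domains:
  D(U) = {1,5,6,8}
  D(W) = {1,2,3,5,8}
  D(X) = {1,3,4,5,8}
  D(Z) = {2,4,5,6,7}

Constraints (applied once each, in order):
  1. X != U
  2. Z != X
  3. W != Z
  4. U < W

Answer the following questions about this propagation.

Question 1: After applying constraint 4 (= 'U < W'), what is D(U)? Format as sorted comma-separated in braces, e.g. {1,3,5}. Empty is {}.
Constraint 1 (X != U) on D(X)={1,3,4,5,8} D(U)={1,5,6,8}: no change
Constraint 2 (Z != X) on D(Z)={2,4,5,6,7} D(X)={1,3,4,5,8}: no change
Constraint 3 (W != Z) on D(W)={1,2,3,5,8} D(Z)={2,4,5,6,7}: no change
Constraint 4 (U < W) on D(U)={1,5,6,8} D(W)={1,2,3,5,8}: U {1,5,6,8}->{1,5,6}; W {1,2,3,5,8}->{2,3,5,8}
So after constraint 4: D(U) = {1,5,6}

Answer: {1,5,6}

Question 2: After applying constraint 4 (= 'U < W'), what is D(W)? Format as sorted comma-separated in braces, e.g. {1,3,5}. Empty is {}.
Constraint 1 (X != U) on D(X)={1,3,4,5,8} D(U)={1,5,6,8}: no change
Constraint 2 (Z != X) on D(Z)={2,4,5,6,7} D(X)={1,3,4,5,8}: no change
Constraint 3 (W != Z) on D(W)={1,2,3,5,8} D(Z)={2,4,5,6,7}: no change
Constraint 4 (U < W) on D(U)={1,5,6,8} D(W)={1,2,3,5,8}: U {1,5,6,8}->{1,5,6}; W {1,2,3,5,8}->{2,3,5,8}
So after constraint 4: D(W) = {2,3,5,8}

Answer: {2,3,5,8}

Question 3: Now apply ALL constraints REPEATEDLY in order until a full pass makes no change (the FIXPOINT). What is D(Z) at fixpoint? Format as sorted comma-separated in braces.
Answer: {2,4,5,6,7}

Derivation:
pass 0 (initial): D(Z)={2,4,5,6,7}
pass 1: U {1,5,6,8}->{1,5,6}; W {1,2,3,5,8}->{2,3,5,8}
pass 2: no change
Fixpoint after 2 passes: D(Z) = {2,4,5,6,7}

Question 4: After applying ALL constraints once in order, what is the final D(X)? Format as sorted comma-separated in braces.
Constraint 1 (X != U) on D(X)={1,3,4,5,8} D(U)={1,5,6,8}: no change
Constraint 2 (Z != X) on D(Z)={2,4,5,6,7} D(X)={1,3,4,5,8}: no change
Constraint 3 (W != Z) on D(W)={1,2,3,5,8} D(Z)={2,4,5,6,7}: no change
Constraint 4 (U < W) on D(U)={1,5,6,8} D(W)={1,2,3,5,8}: U {1,5,6,8}->{1,5,6}; W {1,2,3,5,8}->{2,3,5,8}
So after all 4 constraints: D(X) = {1,3,4,5,8}

Answer: {1,3,4,5,8}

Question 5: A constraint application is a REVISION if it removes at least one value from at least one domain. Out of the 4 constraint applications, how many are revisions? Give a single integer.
Constraint 1 (X != U) on D(X)={1,3,4,5,8} D(U)={1,5,6,8}: no change => not a revision
Constraint 2 (Z != X) on D(Z)={2,4,5,6,7} D(X)={1,3,4,5,8}: no change => not a revision
Constraint 3 (W != Z) on D(W)={1,2,3,5,8} D(Z)={2,4,5,6,7}: no change => not a revision
Constraint 4 (U < W) on D(U)={1,5,6,8} D(W)={1,2,3,5,8}: U {1,5,6,8}->{1,5,6}; W {1,2,3,5,8}->{2,3,5,8} => REVISION
Total revisions = 1

Answer: 1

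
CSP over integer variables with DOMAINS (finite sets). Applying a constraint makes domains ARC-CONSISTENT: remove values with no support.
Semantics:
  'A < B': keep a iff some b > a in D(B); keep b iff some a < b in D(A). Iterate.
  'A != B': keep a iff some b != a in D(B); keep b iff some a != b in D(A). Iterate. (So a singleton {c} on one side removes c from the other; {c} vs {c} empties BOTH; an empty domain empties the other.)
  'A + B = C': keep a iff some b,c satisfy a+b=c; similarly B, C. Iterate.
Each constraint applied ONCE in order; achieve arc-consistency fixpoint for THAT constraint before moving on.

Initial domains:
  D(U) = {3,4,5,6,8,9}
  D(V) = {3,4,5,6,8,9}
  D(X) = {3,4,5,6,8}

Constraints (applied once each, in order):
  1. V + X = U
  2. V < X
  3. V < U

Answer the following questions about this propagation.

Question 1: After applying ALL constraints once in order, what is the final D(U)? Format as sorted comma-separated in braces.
Constraint 1 (V + X = U) on D(V)={3,4,5,6,8,9} D(X)={3,4,5,6,8} D(U)={3,4,5,6,8,9}: V {3,4,5,6,8,9}->{3,4,5,6}; X {3,4,5,6,8}->{3,4,5,6}; U {3,4,5,6,8,9}->{6,8,9}
Constraint 2 (V < X) on D(V)={3,4,5,6} D(X)={3,4,5,6}: V {3,4,5,6}->{3,4,5}; X {3,4,5,6}->{4,5,6}
Constraint 3 (V < U) on D(V)={3,4,5} D(U)={6,8,9}: no change
So after all 3 constraints: D(U) = {6,8,9}

Answer: {6,8,9}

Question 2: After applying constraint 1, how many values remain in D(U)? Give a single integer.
Answer: 3

Derivation:
Constraint 1 (V + X = U) on D(V)={3,4,5,6,8,9} D(X)={3,4,5,6,8} D(U)={3,4,5,6,8,9}: V {3,4,5,6,8,9}->{3,4,5,6}; X {3,4,5,6,8}->{3,4,5,6}; U {3,4,5,6,8,9}->{6,8,9}
So after constraint 1: D(U)={6,8,9}, size = 3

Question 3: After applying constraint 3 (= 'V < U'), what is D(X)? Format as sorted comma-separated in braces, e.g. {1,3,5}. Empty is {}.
Constraint 1 (V + X = U) on D(V)={3,4,5,6,8,9} D(X)={3,4,5,6,8} D(U)={3,4,5,6,8,9}: V {3,4,5,6,8,9}->{3,4,5,6}; X {3,4,5,6,8}->{3,4,5,6}; U {3,4,5,6,8,9}->{6,8,9}
Constraint 2 (V < X) on D(V)={3,4,5,6} D(X)={3,4,5,6}: V {3,4,5,6}->{3,4,5}; X {3,4,5,6}->{4,5,6}
Constraint 3 (V < U) on D(V)={3,4,5} D(U)={6,8,9}: no change
So after constraint 3: D(X) = {4,5,6}

Answer: {4,5,6}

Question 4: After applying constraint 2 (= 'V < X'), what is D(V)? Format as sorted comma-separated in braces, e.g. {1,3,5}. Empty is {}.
Answer: {3,4,5}

Derivation:
Constraint 1 (V + X = U) on D(V)={3,4,5,6,8,9} D(X)={3,4,5,6,8} D(U)={3,4,5,6,8,9}: V {3,4,5,6,8,9}->{3,4,5,6}; X {3,4,5,6,8}->{3,4,5,6}; U {3,4,5,6,8,9}->{6,8,9}
Constraint 2 (V < X) on D(V)={3,4,5,6} D(X)={3,4,5,6}: V {3,4,5,6}->{3,4,5}; X {3,4,5,6}->{4,5,6}
So after constraint 2: D(V) = {3,4,5}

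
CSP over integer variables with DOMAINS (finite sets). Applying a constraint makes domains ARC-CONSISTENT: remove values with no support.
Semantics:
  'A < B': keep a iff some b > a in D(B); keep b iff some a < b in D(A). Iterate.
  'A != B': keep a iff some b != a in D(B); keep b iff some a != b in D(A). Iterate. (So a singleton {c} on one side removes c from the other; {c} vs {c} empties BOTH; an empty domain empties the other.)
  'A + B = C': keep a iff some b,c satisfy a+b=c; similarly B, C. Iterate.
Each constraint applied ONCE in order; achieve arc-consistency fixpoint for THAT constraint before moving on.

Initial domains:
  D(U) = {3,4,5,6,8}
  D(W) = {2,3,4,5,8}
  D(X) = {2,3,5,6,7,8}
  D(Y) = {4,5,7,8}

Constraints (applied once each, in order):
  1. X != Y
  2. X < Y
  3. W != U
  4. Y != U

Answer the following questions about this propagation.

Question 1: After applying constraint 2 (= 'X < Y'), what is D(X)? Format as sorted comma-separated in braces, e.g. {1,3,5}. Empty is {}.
Answer: {2,3,5,6,7}

Derivation:
Constraint 1 (X != Y) on D(X)={2,3,5,6,7,8} D(Y)={4,5,7,8}: no change
Constraint 2 (X < Y) on D(X)={2,3,5,6,7,8} D(Y)={4,5,7,8}: X {2,3,5,6,7,8}->{2,3,5,6,7}
So after constraint 2: D(X) = {2,3,5,6,7}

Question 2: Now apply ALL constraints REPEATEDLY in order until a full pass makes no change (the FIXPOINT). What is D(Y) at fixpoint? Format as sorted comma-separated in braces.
Answer: {4,5,7,8}

Derivation:
pass 0 (initial): D(Y)={4,5,7,8}
pass 1: X {2,3,5,6,7,8}->{2,3,5,6,7}
pass 2: no change
Fixpoint after 2 passes: D(Y) = {4,5,7,8}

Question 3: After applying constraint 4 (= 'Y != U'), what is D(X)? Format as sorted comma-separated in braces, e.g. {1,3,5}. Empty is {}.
Constraint 1 (X != Y) on D(X)={2,3,5,6,7,8} D(Y)={4,5,7,8}: no change
Constraint 2 (X < Y) on D(X)={2,3,5,6,7,8} D(Y)={4,5,7,8}: X {2,3,5,6,7,8}->{2,3,5,6,7}
Constraint 3 (W != U) on D(W)={2,3,4,5,8} D(U)={3,4,5,6,8}: no change
Constraint 4 (Y != U) on D(Y)={4,5,7,8} D(U)={3,4,5,6,8}: no change
So after constraint 4: D(X) = {2,3,5,6,7}

Answer: {2,3,5,6,7}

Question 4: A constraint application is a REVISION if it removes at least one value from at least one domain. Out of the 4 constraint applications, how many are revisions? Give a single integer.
Answer: 1

Derivation:
Constraint 1 (X != Y) on D(X)={2,3,5,6,7,8} D(Y)={4,5,7,8}: no change => not a revision
Constraint 2 (X < Y) on D(X)={2,3,5,6,7,8} D(Y)={4,5,7,8}: X {2,3,5,6,7,8}->{2,3,5,6,7} => REVISION
Constraint 3 (W != U) on D(W)={2,3,4,5,8} D(U)={3,4,5,6,8}: no change => not a revision
Constraint 4 (Y != U) on D(Y)={4,5,7,8} D(U)={3,4,5,6,8}: no change => not a revision
Total revisions = 1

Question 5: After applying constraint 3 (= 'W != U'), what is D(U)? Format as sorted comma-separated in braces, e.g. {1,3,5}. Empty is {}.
Answer: {3,4,5,6,8}

Derivation:
Constraint 1 (X != Y) on D(X)={2,3,5,6,7,8} D(Y)={4,5,7,8}: no change
Constraint 2 (X < Y) on D(X)={2,3,5,6,7,8} D(Y)={4,5,7,8}: X {2,3,5,6,7,8}->{2,3,5,6,7}
Constraint 3 (W != U) on D(W)={2,3,4,5,8} D(U)={3,4,5,6,8}: no change
So after constraint 3: D(U) = {3,4,5,6,8}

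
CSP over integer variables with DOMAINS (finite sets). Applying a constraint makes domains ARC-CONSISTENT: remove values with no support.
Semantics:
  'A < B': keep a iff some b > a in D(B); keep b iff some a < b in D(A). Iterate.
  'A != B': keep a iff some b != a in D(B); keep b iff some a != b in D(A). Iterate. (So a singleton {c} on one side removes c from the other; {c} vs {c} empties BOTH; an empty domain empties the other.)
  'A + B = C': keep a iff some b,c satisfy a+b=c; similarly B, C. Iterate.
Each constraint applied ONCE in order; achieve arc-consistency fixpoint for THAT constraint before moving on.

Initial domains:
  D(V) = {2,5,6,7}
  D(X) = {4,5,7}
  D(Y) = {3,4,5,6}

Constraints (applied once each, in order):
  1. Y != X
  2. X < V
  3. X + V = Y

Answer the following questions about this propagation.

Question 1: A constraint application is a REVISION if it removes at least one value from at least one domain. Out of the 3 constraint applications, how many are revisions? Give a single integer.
Answer: 2

Derivation:
Constraint 1 (Y != X) on D(Y)={3,4,5,6} D(X)={4,5,7}: no change => not a revision
Constraint 2 (X < V) on D(X)={4,5,7} D(V)={2,5,6,7}: X {4,5,7}->{4,5}; V {2,5,6,7}->{5,6,7} => REVISION
Constraint 3 (X + V = Y) on D(X)={4,5} D(V)={5,6,7} D(Y)={3,4,5,6}: X {4,5}->{}; V {5,6,7}->{}; Y {3,4,5,6}->{} => REVISION
Total revisions = 2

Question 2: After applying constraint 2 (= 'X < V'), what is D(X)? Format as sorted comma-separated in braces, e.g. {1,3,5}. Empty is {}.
Answer: {4,5}

Derivation:
Constraint 1 (Y != X) on D(Y)={3,4,5,6} D(X)={4,5,7}: no change
Constraint 2 (X < V) on D(X)={4,5,7} D(V)={2,5,6,7}: X {4,5,7}->{4,5}; V {2,5,6,7}->{5,6,7}
So after constraint 2: D(X) = {4,5}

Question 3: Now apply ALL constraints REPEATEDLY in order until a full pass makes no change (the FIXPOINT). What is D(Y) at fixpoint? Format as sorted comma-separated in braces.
Answer: {}

Derivation:
pass 0 (initial): D(Y)={3,4,5,6}
pass 1: V {2,5,6,7}->{}; X {4,5,7}->{}; Y {3,4,5,6}->{}
pass 2: no change
Fixpoint after 2 passes: D(Y) = {}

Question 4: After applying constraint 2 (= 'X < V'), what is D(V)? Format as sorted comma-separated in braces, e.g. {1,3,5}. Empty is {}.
Answer: {5,6,7}

Derivation:
Constraint 1 (Y != X) on D(Y)={3,4,5,6} D(X)={4,5,7}: no change
Constraint 2 (X < V) on D(X)={4,5,7} D(V)={2,5,6,7}: X {4,5,7}->{4,5}; V {2,5,6,7}->{5,6,7}
So after constraint 2: D(V) = {5,6,7}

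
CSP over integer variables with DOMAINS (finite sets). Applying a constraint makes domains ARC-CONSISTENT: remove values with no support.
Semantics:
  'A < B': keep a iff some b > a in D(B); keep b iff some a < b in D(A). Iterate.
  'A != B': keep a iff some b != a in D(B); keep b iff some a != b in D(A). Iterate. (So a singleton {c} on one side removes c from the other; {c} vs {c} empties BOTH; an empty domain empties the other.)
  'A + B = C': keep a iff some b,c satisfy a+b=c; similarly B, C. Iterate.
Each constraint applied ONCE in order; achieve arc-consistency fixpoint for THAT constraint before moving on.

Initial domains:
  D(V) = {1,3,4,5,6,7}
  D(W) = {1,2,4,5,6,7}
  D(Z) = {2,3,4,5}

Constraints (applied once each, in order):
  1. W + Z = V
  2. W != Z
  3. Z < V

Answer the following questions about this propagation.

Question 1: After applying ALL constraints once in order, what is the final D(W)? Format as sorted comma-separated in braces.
Constraint 1 (W + Z = V) on D(W)={1,2,4,5,6,7} D(Z)={2,3,4,5} D(V)={1,3,4,5,6,7}: W {1,2,4,5,6,7}->{1,2,4,5}; V {1,3,4,5,6,7}->{3,4,5,6,7}
Constraint 2 (W != Z) on D(W)={1,2,4,5} D(Z)={2,3,4,5}: no change
Constraint 3 (Z < V) on D(Z)={2,3,4,5} D(V)={3,4,5,6,7}: no change
So after all 3 constraints: D(W) = {1,2,4,5}

Answer: {1,2,4,5}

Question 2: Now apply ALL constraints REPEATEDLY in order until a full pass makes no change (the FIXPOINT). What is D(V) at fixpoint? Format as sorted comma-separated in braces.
pass 0 (initial): D(V)={1,3,4,5,6,7}
pass 1: V {1,3,4,5,6,7}->{3,4,5,6,7}; W {1,2,4,5,6,7}->{1,2,4,5}
pass 2: no change
Fixpoint after 2 passes: D(V) = {3,4,5,6,7}

Answer: {3,4,5,6,7}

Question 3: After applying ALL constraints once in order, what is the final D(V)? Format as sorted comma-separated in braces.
Answer: {3,4,5,6,7}

Derivation:
Constraint 1 (W + Z = V) on D(W)={1,2,4,5,6,7} D(Z)={2,3,4,5} D(V)={1,3,4,5,6,7}: W {1,2,4,5,6,7}->{1,2,4,5}; V {1,3,4,5,6,7}->{3,4,5,6,7}
Constraint 2 (W != Z) on D(W)={1,2,4,5} D(Z)={2,3,4,5}: no change
Constraint 3 (Z < V) on D(Z)={2,3,4,5} D(V)={3,4,5,6,7}: no change
So after all 3 constraints: D(V) = {3,4,5,6,7}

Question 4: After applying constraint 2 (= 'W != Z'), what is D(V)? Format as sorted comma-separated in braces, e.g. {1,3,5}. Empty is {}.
Constraint 1 (W + Z = V) on D(W)={1,2,4,5,6,7} D(Z)={2,3,4,5} D(V)={1,3,4,5,6,7}: W {1,2,4,5,6,7}->{1,2,4,5}; V {1,3,4,5,6,7}->{3,4,5,6,7}
Constraint 2 (W != Z) on D(W)={1,2,4,5} D(Z)={2,3,4,5}: no change
So after constraint 2: D(V) = {3,4,5,6,7}

Answer: {3,4,5,6,7}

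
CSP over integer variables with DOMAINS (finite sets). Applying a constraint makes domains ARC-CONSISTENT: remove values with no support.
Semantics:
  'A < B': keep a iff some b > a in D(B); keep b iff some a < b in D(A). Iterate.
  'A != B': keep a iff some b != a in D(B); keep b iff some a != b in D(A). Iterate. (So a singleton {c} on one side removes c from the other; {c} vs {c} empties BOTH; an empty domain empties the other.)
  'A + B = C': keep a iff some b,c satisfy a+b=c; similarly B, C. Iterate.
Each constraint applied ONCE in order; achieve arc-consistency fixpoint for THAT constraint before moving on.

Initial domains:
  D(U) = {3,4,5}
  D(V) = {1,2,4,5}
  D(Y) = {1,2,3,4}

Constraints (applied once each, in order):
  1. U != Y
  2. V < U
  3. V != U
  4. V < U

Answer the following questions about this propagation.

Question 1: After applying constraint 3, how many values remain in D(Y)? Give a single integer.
Answer: 4

Derivation:
Constraint 1 (U != Y) on D(U)={3,4,5} D(Y)={1,2,3,4}: no change
Constraint 2 (V < U) on D(V)={1,2,4,5} D(U)={3,4,5}: V {1,2,4,5}->{1,2,4}
Constraint 3 (V != U) on D(V)={1,2,4} D(U)={3,4,5}: no change
So after constraint 3: D(Y)={1,2,3,4}, size = 4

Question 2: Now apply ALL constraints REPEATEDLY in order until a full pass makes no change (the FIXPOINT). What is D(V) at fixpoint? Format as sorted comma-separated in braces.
pass 0 (initial): D(V)={1,2,4,5}
pass 1: V {1,2,4,5}->{1,2,4}
pass 2: no change
Fixpoint after 2 passes: D(V) = {1,2,4}

Answer: {1,2,4}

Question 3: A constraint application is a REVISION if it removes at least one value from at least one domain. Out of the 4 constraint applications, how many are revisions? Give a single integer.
Answer: 1

Derivation:
Constraint 1 (U != Y) on D(U)={3,4,5} D(Y)={1,2,3,4}: no change => not a revision
Constraint 2 (V < U) on D(V)={1,2,4,5} D(U)={3,4,5}: V {1,2,4,5}->{1,2,4} => REVISION
Constraint 3 (V != U) on D(V)={1,2,4} D(U)={3,4,5}: no change => not a revision
Constraint 4 (V < U) on D(V)={1,2,4} D(U)={3,4,5}: no change => not a revision
Total revisions = 1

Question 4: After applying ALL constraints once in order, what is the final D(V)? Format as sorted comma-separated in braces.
Answer: {1,2,4}

Derivation:
Constraint 1 (U != Y) on D(U)={3,4,5} D(Y)={1,2,3,4}: no change
Constraint 2 (V < U) on D(V)={1,2,4,5} D(U)={3,4,5}: V {1,2,4,5}->{1,2,4}
Constraint 3 (V != U) on D(V)={1,2,4} D(U)={3,4,5}: no change
Constraint 4 (V < U) on D(V)={1,2,4} D(U)={3,4,5}: no change
So after all 4 constraints: D(V) = {1,2,4}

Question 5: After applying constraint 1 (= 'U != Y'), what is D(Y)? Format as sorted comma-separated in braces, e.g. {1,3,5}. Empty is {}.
Answer: {1,2,3,4}

Derivation:
Constraint 1 (U != Y) on D(U)={3,4,5} D(Y)={1,2,3,4}: no change
So after constraint 1: D(Y) = {1,2,3,4}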